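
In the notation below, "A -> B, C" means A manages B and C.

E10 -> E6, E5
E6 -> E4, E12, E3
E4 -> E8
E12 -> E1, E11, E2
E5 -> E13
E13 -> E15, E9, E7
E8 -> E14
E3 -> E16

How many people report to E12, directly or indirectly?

3

E12 directly manages E1, E11, E2. E1 has no reports. E11 has no reports. E2 has no reports. So E12's organization is 3 direct reports plus everyone under them: 1 + 1 + 1 = 3.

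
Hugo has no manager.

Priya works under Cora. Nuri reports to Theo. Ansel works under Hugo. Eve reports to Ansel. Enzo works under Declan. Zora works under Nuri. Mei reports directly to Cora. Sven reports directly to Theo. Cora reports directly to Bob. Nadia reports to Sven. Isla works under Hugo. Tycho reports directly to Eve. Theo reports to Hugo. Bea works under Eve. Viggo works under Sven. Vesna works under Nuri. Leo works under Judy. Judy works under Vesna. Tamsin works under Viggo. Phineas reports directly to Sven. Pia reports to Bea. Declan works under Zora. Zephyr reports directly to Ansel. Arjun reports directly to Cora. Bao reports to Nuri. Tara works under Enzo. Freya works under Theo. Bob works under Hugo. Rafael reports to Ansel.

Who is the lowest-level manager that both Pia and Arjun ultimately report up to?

Pia's chain of managers is Bea, Eve, Ansel, Hugo. Arjun's chain of managers is Cora, Bob, Hugo. The first manager that appears in both chains is Hugo.

Hugo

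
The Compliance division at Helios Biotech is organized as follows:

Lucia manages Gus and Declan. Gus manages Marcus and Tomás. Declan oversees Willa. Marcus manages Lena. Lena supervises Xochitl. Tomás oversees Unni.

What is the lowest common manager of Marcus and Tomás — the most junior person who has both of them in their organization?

Gus

Marcus's chain of managers is Gus, Lucia. Tomás's chain of managers is Gus, Lucia. The first manager that appears in both chains is Gus.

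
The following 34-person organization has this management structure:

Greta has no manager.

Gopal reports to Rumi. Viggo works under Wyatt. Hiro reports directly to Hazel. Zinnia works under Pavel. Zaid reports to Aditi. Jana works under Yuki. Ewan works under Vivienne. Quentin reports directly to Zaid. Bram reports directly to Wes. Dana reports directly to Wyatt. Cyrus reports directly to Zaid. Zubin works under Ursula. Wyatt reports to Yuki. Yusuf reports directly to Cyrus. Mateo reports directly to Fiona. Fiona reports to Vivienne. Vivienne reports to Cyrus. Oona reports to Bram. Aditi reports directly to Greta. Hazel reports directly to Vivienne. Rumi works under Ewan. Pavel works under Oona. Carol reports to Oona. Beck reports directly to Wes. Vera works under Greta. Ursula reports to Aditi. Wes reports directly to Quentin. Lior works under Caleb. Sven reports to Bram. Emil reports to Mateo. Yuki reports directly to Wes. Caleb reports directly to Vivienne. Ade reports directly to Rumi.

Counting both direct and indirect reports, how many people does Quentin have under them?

13

Quentin directly manages Wes. Under Wes: Bram, Sven, Oona, Pavel, Zinnia, Carol, Beck, Yuki, Wyatt, Dana, Viggo, Jana (12). That's 13 in total.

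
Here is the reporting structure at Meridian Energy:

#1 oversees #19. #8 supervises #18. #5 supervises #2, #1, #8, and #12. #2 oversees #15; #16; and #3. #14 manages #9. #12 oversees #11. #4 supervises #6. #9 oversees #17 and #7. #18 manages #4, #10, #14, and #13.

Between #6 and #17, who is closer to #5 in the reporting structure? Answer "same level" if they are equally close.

#6 is 4 levels below #5; #17 is 5. #6 is higher.

#6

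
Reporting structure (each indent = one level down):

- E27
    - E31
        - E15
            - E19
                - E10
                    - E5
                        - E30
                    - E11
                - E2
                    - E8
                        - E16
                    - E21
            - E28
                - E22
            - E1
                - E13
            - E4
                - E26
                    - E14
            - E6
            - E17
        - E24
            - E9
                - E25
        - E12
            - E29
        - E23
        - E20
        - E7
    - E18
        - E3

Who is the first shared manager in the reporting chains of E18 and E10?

E27

E18's chain of managers is E27. E10's chain of managers is E19, E15, E31, E27. The first manager that appears in both chains is E27.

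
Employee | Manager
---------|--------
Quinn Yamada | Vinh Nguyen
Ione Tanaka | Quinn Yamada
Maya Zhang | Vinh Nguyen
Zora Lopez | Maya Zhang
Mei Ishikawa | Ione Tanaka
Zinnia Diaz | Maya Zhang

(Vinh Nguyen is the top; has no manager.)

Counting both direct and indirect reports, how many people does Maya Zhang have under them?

2

Maya Zhang directly manages Zora Lopez, Zinnia Diaz. Zora Lopez has no reports. Zinnia Diaz has no reports. So Maya Zhang's organization is 2 direct reports plus everyone under them: 1 + 1 = 2.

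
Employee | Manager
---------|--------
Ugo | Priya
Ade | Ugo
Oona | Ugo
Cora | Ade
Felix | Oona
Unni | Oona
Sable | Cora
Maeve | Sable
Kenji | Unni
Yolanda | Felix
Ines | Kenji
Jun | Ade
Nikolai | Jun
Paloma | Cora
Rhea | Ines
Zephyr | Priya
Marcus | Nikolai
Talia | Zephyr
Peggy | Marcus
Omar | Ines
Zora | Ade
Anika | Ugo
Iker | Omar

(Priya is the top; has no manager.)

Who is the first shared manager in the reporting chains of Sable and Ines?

Ugo

Sable's chain of managers is Cora, Ade, Ugo, Priya. Ines's chain of managers is Kenji, Unni, Oona, Ugo, Priya. The first manager that appears in both chains is Ugo.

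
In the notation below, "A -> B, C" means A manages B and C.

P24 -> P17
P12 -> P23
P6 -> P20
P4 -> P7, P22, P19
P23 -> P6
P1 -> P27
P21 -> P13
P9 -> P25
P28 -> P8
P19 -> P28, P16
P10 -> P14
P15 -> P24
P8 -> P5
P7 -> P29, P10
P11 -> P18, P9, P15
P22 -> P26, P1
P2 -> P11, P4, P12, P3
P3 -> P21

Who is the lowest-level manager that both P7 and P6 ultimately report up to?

P2

P7's chain of managers is P4, P2. P6's chain of managers is P23, P12, P2. The first manager that appears in both chains is P2.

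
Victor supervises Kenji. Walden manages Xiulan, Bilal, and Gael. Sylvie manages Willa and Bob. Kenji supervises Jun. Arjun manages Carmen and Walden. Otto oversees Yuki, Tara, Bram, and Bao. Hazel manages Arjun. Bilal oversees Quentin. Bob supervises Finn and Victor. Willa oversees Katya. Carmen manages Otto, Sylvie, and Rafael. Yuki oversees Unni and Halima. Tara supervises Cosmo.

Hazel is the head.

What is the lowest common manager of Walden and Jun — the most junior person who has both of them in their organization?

Arjun

Walden's chain of managers is Arjun, Hazel. Jun's chain of managers is Kenji, Victor, Bob, Sylvie, Carmen, Arjun, Hazel. The first manager that appears in both chains is Arjun.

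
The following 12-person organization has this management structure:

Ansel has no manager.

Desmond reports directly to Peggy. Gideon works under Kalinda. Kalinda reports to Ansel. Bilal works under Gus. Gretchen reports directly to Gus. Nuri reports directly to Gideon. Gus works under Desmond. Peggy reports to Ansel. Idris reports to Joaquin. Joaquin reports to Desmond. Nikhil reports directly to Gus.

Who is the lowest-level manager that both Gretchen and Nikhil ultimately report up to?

Gus

Gretchen's chain of managers is Gus, Desmond, Peggy, Ansel. Nikhil's chain of managers is Gus, Desmond, Peggy, Ansel. The first manager that appears in both chains is Gus.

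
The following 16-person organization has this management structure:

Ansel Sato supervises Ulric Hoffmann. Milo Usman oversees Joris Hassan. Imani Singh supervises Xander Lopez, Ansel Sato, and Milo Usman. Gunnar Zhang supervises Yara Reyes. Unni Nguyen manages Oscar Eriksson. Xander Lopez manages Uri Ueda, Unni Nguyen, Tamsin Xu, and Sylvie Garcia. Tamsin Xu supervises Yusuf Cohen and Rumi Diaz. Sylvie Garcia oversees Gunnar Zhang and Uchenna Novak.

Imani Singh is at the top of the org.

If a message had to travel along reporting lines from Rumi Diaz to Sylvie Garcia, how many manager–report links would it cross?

3

Rumi Diaz is 2 levels below Xander Lopez, and Sylvie Garcia is 1 level below Xander Lopez (their lowest common manager). The shortest path runs up from Rumi Diaz to Xander Lopez and back down to Sylvie Garcia: 2 + 1 = 3 links.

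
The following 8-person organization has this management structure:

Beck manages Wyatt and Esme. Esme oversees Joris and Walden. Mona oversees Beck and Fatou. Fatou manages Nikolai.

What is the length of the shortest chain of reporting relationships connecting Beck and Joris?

Joris is in Beck's organization: the chain from Joris up to Beck is Joris → Esme → Beck, which is 2 links.

2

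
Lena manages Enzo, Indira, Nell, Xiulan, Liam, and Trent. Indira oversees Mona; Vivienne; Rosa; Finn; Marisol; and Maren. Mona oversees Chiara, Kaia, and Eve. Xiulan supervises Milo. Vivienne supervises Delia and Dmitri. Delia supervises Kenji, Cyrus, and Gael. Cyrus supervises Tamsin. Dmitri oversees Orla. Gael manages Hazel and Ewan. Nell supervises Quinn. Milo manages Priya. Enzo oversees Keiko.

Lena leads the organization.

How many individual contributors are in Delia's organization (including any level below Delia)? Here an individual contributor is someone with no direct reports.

4

The people in Delia's organization with no one reporting to them are Kenji, Ewan, Hazel, Tamsin. That is 4.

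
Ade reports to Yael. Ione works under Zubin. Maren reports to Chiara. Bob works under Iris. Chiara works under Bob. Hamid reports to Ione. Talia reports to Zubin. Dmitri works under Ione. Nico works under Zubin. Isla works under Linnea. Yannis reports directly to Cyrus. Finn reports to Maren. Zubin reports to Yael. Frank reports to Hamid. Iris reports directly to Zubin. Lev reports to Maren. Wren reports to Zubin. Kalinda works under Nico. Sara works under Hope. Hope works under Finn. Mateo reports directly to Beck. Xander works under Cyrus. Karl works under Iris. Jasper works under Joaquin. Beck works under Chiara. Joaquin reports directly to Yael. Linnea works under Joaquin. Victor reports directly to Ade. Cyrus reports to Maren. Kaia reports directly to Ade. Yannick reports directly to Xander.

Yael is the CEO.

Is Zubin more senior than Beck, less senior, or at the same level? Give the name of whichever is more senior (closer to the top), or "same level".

Zubin is 1 level below Yael; Beck is 5. Zubin is higher.

Zubin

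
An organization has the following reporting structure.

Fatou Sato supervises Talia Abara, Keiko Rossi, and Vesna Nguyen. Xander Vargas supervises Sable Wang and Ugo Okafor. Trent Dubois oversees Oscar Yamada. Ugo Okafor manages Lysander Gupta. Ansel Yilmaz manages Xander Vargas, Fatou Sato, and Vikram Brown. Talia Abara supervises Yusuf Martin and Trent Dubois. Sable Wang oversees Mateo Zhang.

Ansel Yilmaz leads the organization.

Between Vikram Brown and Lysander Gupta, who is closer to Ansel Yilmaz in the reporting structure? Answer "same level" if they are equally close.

Vikram Brown is 1 level below Ansel Yilmaz; Lysander Gupta is 3. Vikram Brown is higher.

Vikram Brown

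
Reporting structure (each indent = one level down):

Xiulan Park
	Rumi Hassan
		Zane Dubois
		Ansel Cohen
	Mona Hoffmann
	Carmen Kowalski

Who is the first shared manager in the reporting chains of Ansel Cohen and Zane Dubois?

Ansel Cohen's chain of managers is Rumi Hassan, Xiulan Park. Zane Dubois's chain of managers is Rumi Hassan, Xiulan Park. The first manager that appears in both chains is Rumi Hassan.

Rumi Hassan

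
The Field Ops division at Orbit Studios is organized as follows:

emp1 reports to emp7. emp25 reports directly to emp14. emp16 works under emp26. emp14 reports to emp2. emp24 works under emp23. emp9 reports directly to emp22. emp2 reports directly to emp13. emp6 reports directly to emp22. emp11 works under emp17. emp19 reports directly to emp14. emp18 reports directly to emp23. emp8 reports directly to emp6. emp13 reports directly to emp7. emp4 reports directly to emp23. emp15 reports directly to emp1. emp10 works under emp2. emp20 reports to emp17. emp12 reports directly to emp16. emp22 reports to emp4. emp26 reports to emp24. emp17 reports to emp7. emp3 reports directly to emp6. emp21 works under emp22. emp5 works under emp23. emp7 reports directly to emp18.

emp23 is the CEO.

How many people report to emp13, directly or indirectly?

emp13 directly manages emp2. Under emp2: emp14, emp25, emp19, emp10 (4). That's 5 in total.

5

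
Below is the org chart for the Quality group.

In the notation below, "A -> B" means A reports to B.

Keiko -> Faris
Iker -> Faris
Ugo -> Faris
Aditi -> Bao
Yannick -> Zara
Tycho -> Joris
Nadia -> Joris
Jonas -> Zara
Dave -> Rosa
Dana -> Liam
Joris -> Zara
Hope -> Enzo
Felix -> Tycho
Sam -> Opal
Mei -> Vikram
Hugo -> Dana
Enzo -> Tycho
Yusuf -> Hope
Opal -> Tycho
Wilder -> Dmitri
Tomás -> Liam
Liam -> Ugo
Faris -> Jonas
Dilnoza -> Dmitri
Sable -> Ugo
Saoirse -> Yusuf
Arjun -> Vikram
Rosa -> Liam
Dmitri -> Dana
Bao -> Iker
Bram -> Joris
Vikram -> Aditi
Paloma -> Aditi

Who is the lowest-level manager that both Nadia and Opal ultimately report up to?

Nadia's chain of managers is Joris, Zara. Opal's chain of managers is Tycho, Joris, Zara. The first manager that appears in both chains is Joris.

Joris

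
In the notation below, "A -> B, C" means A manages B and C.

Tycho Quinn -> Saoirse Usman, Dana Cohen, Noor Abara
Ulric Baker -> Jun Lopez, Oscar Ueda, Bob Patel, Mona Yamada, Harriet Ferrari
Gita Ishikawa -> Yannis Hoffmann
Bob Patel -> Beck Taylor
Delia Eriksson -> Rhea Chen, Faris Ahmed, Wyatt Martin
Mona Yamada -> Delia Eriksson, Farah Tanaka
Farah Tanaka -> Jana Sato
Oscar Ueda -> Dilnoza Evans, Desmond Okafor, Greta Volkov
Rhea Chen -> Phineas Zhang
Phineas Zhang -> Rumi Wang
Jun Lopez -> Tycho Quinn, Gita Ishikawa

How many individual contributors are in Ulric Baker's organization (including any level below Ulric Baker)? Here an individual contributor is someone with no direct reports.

13

The people in Ulric Baker's organization with no one reporting to them are Harriet Ferrari, Jana Sato, Wyatt Martin, Faris Ahmed, Rumi Wang, Beck Taylor, Greta Volkov, Desmond Okafor, Dilnoza Evans, Yannis Hoffmann, Noor Abara, Dana Cohen, Saoirse Usman. That is 13.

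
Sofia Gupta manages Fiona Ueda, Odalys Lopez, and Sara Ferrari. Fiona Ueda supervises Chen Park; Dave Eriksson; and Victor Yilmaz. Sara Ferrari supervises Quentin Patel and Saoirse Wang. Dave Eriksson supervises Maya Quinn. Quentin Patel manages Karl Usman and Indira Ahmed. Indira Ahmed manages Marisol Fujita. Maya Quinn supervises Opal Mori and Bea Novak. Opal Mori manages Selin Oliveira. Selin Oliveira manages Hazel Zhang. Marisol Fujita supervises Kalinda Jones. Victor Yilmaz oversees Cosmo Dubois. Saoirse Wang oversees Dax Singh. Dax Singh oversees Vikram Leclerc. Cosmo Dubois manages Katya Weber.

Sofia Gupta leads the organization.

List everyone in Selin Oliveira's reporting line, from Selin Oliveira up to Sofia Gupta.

Selin Oliveira -> Opal Mori -> Maya Quinn -> Dave Eriksson -> Fiona Ueda -> Sofia Gupta

Selin Oliveira reports to Opal Mori. Opal Mori reports to Maya Quinn. Maya Quinn reports to Dave Eriksson. Dave Eriksson reports to Fiona Ueda. Fiona Ueda reports to Sofia Gupta. Sofia Gupta is at the top.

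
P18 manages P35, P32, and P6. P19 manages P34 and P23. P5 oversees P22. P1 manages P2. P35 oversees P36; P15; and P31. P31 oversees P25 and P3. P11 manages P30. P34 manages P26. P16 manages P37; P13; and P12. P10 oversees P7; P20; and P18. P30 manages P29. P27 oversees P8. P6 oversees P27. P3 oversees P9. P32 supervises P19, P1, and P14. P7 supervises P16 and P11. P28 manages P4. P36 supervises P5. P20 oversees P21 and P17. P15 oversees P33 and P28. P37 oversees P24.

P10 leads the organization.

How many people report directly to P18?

P18 directly manages P35, P32, P6. That is 3 direct reports.

3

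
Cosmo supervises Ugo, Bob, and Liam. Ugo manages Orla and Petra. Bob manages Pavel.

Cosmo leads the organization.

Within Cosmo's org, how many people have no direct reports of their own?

The people in Cosmo's organization with no one reporting to them are Liam, Pavel, Petra, Orla. That is 4.

4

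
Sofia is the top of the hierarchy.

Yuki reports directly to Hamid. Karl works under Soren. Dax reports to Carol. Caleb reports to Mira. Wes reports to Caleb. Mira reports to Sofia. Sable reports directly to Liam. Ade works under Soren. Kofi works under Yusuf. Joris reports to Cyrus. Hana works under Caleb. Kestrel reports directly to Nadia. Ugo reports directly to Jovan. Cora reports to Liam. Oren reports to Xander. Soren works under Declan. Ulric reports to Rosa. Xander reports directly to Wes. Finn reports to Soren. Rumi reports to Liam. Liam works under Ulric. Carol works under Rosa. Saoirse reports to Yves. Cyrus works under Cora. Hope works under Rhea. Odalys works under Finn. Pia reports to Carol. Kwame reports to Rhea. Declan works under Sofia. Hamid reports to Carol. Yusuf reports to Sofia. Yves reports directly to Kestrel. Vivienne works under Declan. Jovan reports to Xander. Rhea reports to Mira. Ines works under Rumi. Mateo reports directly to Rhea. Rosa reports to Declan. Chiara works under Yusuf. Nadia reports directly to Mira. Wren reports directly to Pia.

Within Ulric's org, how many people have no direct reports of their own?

The people in Ulric's organization with no one reporting to them are Ines, Sable, Joris. That is 3.

3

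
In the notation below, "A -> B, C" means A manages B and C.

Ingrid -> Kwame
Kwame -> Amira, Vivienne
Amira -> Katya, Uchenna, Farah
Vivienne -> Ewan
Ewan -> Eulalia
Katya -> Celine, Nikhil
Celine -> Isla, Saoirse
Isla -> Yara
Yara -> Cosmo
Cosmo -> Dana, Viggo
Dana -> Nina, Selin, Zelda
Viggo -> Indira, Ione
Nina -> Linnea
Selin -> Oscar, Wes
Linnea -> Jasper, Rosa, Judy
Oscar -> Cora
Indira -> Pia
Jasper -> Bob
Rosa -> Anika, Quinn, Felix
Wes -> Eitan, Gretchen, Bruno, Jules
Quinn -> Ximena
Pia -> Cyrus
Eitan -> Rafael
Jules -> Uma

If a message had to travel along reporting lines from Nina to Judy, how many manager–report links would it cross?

Judy is in Nina's organization: the chain from Judy up to Nina is Judy → Linnea → Nina, which is 2 links.

2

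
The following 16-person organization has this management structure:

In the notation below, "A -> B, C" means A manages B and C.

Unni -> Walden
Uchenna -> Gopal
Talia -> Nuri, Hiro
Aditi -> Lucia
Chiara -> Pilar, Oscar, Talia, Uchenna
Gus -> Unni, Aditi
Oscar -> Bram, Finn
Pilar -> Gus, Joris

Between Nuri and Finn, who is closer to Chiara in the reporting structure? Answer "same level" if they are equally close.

Both Nuri and Finn are 2 levels below Chiara.

same level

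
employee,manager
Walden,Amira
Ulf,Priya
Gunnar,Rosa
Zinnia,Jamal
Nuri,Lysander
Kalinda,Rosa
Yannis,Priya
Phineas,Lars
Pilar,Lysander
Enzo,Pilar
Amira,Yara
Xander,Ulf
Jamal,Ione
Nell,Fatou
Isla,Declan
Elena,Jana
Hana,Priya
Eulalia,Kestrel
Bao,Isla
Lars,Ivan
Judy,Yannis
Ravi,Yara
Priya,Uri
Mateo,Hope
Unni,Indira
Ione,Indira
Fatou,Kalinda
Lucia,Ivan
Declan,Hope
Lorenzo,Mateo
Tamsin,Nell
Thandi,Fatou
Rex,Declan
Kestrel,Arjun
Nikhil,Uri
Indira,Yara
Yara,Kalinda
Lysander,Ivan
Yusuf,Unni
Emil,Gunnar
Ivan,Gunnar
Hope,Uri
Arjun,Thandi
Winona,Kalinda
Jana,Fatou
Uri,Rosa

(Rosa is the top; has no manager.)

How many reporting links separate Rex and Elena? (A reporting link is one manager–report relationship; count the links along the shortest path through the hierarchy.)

Rex is 4 levels below Rosa, and Elena is 4 levels below Rosa (their lowest common manager). The shortest path runs up from Rex to Rosa and back down to Elena: 4 + 4 = 8 links.

8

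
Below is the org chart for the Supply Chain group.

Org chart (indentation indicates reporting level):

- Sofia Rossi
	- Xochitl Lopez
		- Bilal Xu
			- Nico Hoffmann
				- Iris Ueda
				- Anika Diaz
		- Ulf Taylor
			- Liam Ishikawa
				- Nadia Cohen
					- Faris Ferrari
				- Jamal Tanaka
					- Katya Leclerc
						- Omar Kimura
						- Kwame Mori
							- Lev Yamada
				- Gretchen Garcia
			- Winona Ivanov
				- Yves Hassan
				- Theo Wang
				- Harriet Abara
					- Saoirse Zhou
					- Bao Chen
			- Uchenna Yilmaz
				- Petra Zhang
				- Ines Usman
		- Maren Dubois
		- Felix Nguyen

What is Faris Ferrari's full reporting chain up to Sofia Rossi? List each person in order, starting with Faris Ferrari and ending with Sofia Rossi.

Faris Ferrari reports to Nadia Cohen. Nadia Cohen reports to Liam Ishikawa. Liam Ishikawa reports to Ulf Taylor. Ulf Taylor reports to Xochitl Lopez. Xochitl Lopez reports to Sofia Rossi. Sofia Rossi is at the top.

Faris Ferrari -> Nadia Cohen -> Liam Ishikawa -> Ulf Taylor -> Xochitl Lopez -> Sofia Rossi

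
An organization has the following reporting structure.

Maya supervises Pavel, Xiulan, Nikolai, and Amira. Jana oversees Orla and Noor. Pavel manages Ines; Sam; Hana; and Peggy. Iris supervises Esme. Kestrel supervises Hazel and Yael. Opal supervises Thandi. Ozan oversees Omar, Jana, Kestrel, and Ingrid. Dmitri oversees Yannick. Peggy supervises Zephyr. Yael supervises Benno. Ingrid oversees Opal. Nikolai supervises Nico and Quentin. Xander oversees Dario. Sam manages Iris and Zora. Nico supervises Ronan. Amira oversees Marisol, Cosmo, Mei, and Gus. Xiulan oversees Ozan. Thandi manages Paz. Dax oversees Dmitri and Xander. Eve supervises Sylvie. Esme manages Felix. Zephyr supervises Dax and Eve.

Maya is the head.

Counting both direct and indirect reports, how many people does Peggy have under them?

Peggy directly manages Zephyr. Under Zephyr: Eve, Sylvie, Dax, Xander, Dario, Dmitri, Yannick (7). That's 8 in total.

8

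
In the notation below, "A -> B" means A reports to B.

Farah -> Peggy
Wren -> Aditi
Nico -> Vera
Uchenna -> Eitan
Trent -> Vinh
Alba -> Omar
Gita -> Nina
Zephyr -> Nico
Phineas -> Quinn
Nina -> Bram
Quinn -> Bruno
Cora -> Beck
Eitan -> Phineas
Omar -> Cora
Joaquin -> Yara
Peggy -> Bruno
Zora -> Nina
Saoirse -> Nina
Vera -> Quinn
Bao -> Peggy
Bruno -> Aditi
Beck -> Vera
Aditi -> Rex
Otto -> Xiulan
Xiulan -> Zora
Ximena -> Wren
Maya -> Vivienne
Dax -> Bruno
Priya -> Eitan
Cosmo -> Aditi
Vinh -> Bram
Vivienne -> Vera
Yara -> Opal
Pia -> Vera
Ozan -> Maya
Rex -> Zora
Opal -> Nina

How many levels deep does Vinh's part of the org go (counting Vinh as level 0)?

1

The longest chain under Vinh runs Vinh → Trent, which is 1 level below Vinh.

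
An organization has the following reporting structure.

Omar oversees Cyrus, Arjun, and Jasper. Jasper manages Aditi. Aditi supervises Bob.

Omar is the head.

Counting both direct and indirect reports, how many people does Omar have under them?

5

Omar directly manages Jasper, Cyrus, Arjun. Under Jasper: Aditi, Bob (2). Cyrus has no reports. Arjun has no reports. So Omar's organization is 3 direct reports plus everyone under them: 3 + 1 + 1 = 5.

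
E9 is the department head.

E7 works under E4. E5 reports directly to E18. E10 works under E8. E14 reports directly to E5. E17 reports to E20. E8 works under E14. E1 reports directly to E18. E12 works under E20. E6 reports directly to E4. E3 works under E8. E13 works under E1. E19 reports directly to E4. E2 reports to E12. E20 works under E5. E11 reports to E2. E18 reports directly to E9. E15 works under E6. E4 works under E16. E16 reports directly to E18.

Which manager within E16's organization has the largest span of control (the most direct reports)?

Direct-report counts within E16's organization: E16 has 1; E4 has 3; E6 has 1. The largest is 3, held by E4.

E4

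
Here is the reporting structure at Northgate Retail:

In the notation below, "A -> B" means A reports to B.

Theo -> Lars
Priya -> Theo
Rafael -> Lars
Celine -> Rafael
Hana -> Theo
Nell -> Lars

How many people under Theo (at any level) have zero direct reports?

The people in Theo's organization with no one reporting to them are Hana, Priya. That is 2.

2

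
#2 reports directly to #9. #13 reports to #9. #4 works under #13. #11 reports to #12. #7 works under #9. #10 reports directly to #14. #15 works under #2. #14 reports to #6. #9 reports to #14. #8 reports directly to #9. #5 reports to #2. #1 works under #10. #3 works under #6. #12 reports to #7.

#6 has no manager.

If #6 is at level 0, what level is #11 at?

5

Chain from #11 up to #6: #11 → #12 → #7 → #9 → #14 → #6. That is 5 steps up, so #11 is 5 levels below #6.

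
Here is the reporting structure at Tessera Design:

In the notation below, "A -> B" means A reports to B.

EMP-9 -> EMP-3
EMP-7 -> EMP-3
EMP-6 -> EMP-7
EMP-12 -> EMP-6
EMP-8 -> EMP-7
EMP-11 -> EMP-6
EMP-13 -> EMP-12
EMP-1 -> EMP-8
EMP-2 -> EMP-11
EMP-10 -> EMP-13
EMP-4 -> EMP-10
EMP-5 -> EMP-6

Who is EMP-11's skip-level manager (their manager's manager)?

EMP-11 reports to EMP-6, and EMP-6 reports to EMP-7. So EMP-11's skip-level manager is EMP-7.

EMP-7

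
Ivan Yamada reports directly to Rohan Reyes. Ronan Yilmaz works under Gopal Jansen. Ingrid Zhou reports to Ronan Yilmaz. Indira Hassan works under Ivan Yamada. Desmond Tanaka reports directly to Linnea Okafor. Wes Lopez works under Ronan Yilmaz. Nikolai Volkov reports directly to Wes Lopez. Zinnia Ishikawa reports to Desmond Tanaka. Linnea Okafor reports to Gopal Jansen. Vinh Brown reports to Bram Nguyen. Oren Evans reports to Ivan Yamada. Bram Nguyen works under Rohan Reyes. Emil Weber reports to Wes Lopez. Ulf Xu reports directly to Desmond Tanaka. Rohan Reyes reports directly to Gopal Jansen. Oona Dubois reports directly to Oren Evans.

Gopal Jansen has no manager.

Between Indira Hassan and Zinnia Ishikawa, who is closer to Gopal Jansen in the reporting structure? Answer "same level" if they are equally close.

Both Indira Hassan and Zinnia Ishikawa are 3 levels below Gopal Jansen.

same level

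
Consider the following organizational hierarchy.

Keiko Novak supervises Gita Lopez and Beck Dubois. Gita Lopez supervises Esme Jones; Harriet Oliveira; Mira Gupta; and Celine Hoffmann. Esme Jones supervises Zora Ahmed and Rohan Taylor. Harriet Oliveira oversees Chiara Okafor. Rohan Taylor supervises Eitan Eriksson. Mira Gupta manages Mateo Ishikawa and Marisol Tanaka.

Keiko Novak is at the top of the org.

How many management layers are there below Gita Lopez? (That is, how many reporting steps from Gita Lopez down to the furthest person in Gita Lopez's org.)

3

The longest chain under Gita Lopez runs Gita Lopez → Esme Jones → Rohan Taylor → Eitan Eriksson, which is 3 levels below Gita Lopez.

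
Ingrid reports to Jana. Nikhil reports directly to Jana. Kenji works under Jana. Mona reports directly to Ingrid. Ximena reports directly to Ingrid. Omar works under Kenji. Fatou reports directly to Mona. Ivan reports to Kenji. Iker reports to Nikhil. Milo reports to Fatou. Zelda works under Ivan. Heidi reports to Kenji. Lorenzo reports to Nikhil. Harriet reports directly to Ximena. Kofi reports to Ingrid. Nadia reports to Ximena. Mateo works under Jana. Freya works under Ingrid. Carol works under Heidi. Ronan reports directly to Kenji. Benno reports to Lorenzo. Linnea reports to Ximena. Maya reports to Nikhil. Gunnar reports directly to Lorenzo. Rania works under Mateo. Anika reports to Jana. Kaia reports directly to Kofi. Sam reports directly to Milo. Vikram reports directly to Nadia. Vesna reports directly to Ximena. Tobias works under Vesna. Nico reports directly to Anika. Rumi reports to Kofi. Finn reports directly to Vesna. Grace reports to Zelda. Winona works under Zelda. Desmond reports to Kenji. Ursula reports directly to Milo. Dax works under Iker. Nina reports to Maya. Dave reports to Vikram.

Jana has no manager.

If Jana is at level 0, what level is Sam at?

Chain from Sam up to Jana: Sam → Milo → Fatou → Mona → Ingrid → Jana. That is 5 steps up, so Sam is 5 levels below Jana.

5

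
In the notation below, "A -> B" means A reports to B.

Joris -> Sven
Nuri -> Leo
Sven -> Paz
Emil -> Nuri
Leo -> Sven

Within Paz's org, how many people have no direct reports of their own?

The people in Paz's organization with no one reporting to them are Emil, Joris. That is 2.

2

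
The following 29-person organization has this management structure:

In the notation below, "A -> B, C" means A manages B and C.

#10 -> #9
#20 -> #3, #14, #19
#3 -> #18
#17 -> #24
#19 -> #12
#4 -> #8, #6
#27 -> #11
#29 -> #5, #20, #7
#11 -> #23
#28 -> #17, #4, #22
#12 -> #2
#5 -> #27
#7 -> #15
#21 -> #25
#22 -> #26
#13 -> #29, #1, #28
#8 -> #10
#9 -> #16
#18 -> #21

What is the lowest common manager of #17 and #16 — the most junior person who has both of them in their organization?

#17's chain of managers is #28, #13. #16's chain of managers is #9, #10, #8, #4, #28, #13. The first manager that appears in both chains is #28.

#28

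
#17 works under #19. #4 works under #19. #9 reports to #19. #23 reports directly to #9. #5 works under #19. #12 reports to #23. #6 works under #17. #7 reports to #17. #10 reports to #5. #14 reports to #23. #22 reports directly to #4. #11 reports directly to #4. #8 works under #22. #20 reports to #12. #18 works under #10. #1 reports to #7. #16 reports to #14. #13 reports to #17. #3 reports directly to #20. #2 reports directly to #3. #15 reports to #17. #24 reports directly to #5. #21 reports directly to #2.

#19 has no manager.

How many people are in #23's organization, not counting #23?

#23 directly manages #12, #14. Under #12: #20, #3, #2, #21 (4). Under #14: #16 (1). So #23's organization is 2 direct reports plus everyone under them: 5 + 2 = 7.

7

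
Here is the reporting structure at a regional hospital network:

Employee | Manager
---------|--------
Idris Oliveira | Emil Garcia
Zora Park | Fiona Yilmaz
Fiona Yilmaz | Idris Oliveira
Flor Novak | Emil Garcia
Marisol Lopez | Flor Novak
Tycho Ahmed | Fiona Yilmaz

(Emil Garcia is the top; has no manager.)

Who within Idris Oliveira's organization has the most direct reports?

Direct-report counts within Idris Oliveira's organization: Idris Oliveira has 1; Fiona Yilmaz has 2. The largest is 2, held by Fiona Yilmaz.

Fiona Yilmaz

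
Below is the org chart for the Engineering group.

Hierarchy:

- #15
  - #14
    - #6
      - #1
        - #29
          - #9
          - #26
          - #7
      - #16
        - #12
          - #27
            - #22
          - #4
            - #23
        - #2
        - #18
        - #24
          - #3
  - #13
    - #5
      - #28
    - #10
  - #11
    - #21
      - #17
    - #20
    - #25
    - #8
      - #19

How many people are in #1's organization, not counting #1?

#1 directly manages #29. Under #29: #7, #26, #9 (3). That's 4 in total.

4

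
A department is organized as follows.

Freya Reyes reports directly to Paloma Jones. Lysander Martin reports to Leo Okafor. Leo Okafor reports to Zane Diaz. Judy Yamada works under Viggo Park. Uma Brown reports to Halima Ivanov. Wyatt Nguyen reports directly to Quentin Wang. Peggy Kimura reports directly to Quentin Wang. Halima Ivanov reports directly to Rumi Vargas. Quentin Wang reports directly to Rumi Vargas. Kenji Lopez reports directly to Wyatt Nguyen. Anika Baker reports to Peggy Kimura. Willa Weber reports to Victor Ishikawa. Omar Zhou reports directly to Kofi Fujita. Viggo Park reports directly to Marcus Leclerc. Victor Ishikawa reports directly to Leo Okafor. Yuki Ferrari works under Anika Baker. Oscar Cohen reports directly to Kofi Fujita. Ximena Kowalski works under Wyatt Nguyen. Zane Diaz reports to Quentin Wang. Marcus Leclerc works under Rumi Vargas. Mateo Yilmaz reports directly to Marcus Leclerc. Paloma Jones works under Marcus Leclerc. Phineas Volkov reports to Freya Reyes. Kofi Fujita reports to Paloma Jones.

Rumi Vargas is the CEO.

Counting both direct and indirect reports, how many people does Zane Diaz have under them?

Zane Diaz directly manages Leo Okafor. Under Leo Okafor: Lysander Martin, Victor Ishikawa, Willa Weber (3). That's 4 in total.

4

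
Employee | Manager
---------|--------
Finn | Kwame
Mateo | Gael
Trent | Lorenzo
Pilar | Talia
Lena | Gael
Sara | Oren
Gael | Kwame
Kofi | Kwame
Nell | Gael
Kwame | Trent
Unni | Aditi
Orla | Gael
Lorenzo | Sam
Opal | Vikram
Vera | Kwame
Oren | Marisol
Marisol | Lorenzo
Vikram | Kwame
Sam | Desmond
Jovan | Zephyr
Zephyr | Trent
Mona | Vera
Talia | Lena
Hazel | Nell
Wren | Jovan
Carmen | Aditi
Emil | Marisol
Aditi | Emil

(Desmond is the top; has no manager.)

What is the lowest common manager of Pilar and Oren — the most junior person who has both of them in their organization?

Lorenzo

Pilar's chain of managers is Talia, Lena, Gael, Kwame, Trent, Lorenzo, Sam, Desmond. Oren's chain of managers is Marisol, Lorenzo, Sam, Desmond. The first manager that appears in both chains is Lorenzo.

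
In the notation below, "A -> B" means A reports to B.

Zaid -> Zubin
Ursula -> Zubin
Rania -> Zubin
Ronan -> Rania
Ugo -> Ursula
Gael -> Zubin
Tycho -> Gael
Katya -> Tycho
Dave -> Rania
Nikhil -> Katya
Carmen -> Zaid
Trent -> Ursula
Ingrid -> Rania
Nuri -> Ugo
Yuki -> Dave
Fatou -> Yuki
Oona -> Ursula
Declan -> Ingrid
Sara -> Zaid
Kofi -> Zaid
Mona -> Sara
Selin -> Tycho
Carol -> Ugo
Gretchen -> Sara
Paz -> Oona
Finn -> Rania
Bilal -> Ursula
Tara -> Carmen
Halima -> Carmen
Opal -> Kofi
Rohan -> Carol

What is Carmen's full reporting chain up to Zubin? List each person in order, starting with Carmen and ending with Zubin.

Carmen -> Zaid -> Zubin

Carmen reports to Zaid. Zaid reports to Zubin. Zubin is at the top.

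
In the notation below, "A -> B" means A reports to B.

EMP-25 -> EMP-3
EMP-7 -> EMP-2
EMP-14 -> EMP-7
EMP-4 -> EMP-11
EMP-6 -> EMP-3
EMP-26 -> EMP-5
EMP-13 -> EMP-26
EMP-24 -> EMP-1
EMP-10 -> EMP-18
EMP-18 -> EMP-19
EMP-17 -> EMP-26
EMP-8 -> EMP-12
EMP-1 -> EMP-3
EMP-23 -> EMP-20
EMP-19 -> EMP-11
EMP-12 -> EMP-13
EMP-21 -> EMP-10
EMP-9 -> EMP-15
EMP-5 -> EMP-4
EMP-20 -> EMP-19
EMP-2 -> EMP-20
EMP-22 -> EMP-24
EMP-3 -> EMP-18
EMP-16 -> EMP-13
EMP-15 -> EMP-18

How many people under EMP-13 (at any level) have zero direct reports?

The people in EMP-13's organization with no one reporting to them are EMP-16, EMP-8. That is 2.

2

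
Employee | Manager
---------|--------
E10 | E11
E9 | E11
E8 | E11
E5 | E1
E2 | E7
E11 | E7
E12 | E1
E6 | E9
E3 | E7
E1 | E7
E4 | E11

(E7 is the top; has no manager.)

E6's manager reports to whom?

E6 reports to E9, and E9 reports to E11. So E6's skip-level manager is E11.

E11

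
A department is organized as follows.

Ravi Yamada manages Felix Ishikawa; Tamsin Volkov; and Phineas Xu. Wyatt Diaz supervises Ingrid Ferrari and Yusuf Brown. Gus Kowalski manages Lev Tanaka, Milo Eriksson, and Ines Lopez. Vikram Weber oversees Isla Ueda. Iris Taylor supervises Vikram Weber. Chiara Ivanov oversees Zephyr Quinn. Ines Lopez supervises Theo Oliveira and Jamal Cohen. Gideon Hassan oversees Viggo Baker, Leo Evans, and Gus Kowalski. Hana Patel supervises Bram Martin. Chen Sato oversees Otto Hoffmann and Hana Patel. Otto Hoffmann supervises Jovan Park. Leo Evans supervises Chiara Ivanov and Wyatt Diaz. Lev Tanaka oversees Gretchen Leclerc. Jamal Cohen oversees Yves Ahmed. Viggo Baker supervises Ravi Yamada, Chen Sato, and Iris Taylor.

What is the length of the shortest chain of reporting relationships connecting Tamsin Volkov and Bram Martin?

Tamsin Volkov is 2 levels below Viggo Baker, and Bram Martin is 3 levels below Viggo Baker (their lowest common manager). The shortest path runs up from Tamsin Volkov to Viggo Baker and back down to Bram Martin: 2 + 3 = 5 links.

5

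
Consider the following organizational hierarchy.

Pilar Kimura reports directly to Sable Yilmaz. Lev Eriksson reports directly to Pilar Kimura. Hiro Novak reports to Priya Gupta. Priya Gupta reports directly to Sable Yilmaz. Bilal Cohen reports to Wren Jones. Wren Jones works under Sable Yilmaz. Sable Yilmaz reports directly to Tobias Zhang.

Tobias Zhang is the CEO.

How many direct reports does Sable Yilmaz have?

3

Sable Yilmaz directly manages Priya Gupta, Wren Jones, Pilar Kimura. That is 3 direct reports.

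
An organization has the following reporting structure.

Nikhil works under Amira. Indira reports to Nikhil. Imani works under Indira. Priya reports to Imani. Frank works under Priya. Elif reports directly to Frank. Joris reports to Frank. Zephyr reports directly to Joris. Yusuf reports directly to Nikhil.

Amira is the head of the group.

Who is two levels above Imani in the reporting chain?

Imani reports to Indira, and Indira reports to Nikhil. So Imani's skip-level manager is Nikhil.

Nikhil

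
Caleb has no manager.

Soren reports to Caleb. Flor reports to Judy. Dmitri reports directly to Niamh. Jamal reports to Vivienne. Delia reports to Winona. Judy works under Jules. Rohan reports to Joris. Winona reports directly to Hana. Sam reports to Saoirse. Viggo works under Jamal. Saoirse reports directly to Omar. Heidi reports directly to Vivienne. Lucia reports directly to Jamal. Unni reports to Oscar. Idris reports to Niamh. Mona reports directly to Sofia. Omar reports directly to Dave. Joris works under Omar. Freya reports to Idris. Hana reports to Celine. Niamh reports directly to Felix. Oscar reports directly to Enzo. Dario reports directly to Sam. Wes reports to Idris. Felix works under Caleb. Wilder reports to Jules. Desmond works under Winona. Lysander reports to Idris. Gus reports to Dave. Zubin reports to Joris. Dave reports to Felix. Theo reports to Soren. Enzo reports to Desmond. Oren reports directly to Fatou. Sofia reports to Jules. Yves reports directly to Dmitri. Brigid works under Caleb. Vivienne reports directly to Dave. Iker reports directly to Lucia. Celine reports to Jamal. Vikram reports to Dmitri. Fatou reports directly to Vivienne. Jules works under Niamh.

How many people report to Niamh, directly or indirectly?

13

Niamh directly manages Jules, Idris, Dmitri. Under Jules: Sofia, Mona, Judy, Flor, Wilder (5). Under Idris: Wes, Lysander, Freya (3). Under Dmitri: Yves, Vikram (2). So Niamh's organization is 3 direct reports plus everyone under them: 6 + 4 + 3 = 13.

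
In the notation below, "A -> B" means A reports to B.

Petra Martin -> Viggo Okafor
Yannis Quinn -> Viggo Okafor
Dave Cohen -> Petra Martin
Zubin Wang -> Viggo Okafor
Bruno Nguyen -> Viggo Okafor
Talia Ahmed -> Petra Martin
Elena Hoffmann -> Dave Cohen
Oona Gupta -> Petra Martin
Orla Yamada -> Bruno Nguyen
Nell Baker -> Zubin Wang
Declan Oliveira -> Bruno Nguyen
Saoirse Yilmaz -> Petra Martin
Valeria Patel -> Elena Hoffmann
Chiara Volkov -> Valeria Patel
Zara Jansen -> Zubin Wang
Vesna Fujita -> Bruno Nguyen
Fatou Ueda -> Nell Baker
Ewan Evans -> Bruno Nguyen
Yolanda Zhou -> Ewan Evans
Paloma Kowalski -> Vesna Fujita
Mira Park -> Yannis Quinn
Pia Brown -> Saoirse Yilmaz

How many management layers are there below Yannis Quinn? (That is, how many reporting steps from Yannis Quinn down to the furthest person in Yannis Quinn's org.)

The longest chain under Yannis Quinn runs Yannis Quinn → Mira Park, which is 1 level below Yannis Quinn.

1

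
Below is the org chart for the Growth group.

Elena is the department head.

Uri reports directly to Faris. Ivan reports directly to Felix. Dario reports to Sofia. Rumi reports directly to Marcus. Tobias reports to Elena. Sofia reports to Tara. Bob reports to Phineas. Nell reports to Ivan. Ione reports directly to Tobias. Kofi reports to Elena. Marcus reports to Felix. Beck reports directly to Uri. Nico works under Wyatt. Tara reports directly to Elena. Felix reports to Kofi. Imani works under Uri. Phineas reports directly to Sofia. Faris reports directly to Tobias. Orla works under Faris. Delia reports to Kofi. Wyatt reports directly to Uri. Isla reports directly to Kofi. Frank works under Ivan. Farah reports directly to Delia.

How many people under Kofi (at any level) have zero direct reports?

5

The people in Kofi's organization with no one reporting to them are Farah, Isla, Rumi, Nell, Frank. That is 5.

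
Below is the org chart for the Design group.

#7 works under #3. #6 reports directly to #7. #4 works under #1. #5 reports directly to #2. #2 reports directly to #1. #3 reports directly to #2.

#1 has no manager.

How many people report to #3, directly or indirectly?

#3 directly manages #7. Under #7: #6 (1). That's 2 in total.

2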